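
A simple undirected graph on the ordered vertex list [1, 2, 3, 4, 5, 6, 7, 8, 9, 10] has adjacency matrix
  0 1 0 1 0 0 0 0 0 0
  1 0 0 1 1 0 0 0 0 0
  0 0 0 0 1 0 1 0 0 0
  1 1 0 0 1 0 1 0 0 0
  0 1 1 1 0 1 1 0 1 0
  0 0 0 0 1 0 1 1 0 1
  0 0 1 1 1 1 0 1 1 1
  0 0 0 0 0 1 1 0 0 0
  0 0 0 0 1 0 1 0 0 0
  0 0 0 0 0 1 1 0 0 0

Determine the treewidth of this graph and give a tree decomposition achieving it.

The largest bag has 3 vertices, giving width 2; this decomposition certifies tw(G) ≤ 2. On the other hand G contains the 3-clique {1, 2, 4}. A clique must lie in a single bag of any decomposition, so no decomposition can have width below 2. Combining the bounds, tw(G) = 2.

Treewidth 2.
Bags: B1 = {6, 7, 10}  B2 = {5, 6, 7}  B3 = {4, 5, 7}  B4 = {3, 5, 7}  B5 = {5, 7, 9}  B6 = {2, 4, 5}  B7 = {1, 2, 4}  B8 = {6, 7, 8}
Tree: B1–B2, B2–B3, B3–B4, B3–B5, B3–B6, B6–B7, B2–B8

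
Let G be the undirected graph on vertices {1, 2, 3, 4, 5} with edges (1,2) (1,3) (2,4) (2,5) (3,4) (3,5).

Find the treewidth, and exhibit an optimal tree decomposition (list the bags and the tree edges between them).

The largest bag has 3 vertices, giving width 2; this decomposition certifies tw(G) ≤ 2. The edges 1–2–4–3–1 form a cycle, so G is not a tree and its treewidth is at least 2. The upper and lower bounds meet at 2, so that is the treewidth.

Treewidth 2.
One such decomposition:
Bags: B1 = {1, 2, 3}  B2 = {2, 3, 4}  B3 = {2, 3, 5}
Tree: B1–B2, B2–B3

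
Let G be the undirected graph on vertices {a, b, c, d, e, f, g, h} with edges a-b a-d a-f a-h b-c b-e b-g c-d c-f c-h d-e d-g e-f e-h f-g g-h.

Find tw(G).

4

A width-4 tree decomposition is:
Bags: B1 = {b, d, e, f, h}  B2 = {b, c, d, f, h}  B3 = {b, d, f, g, h}  B4 = {a, b, d, f, h}
Tree: B1–B2, B2–B3, B3–B4
The largest bag has 5 vertices, giving width 4; this decomposition certifies tw(G) ≤ 4. For the lower bound: the 5 vertex sets {e,f}, {c,h}, {d,g}, {b}, {a} are disjoint, each induces a connected subgraph, and every pair is joined by at least one edge of G. Contracting each set to a single vertex therefore yields K_{5} as a minor, and since treewidth is minor-monotone, tw(G) ≥ tw(K_{5}) = 4. Therefore the treewidth is 4.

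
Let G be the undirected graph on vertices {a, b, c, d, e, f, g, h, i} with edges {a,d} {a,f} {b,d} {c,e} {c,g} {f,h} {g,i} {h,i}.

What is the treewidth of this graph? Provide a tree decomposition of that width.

Treewidth 1.
Bags: B1 = {c, e}  B2 = {c, g}  B3 = {g, i}  B4 = {h, i}  B5 = {f, h}  B6 = {a, f}  B7 = {a, d}  B8 = {b, d}
Tree: B1–B2, B2–B3, B3–B4, B4–B5, B5–B6, B6–B7, B7–B8

The largest bag has 2 vertices, giving width 1; this decomposition certifies tw(G) ≤ 1. Any graph with an edge has treewidth ≥ 1, and G has the edge e–c. Combining the bounds, tw(G) = 1.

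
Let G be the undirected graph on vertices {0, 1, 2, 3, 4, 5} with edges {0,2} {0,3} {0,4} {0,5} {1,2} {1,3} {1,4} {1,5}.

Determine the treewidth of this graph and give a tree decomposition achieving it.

Treewidth 2.
One optimal decomposition is:
Bags: B1 = {0, 1, 2}  B2 = {0, 1, 4}  B3 = {0, 1, 5}  B4 = {0, 1, 3}
Tree: B1–B2, B2–B3, B3–B4

The largest bag has 3 vertices, giving width 2; this decomposition certifies tw(G) ≤ 2. The edges 1–2–0–4–1 form a cycle, so G is not a tree and its treewidth is at least 2. Hence tw(G) = 2 exactly.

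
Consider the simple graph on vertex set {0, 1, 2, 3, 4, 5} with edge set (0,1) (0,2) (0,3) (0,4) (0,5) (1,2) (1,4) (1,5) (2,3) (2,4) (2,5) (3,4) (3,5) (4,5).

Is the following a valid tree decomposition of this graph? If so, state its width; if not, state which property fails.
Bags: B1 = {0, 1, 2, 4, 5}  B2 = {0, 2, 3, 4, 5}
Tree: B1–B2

Vertex coverage: the bags together contain {0, 1, 2, 3, 4, 5}, the full vertex set. Edge coverage: each edge of G has both endpoints in at least one bag. Running intersection: for every vertex, the bags containing it form a connected subtree. All three properties hold, so this is a valid tree decomposition of width max|bag| − 1 = 4, and hence tw(G) ≤ 4.

Yes; width 4.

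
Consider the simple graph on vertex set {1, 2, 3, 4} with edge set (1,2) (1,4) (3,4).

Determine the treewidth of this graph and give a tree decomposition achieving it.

Treewidth 1.
One such decomposition:
Bags: B1 = {1, 2}  B2 = {1, 4}  B3 = {3, 4}
Tree: B1–B2, B2–B3

The largest bag has 2 vertices, giving width 1; this decomposition certifies tw(G) ≤ 1. Any graph with an edge has treewidth ≥ 1, and G has the edge 2–1. Hence tw(G) = 1 exactly.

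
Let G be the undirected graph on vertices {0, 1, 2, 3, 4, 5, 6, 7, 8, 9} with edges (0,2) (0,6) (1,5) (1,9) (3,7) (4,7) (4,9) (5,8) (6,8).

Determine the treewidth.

A width-1 tree decomposition is:
Bags: B1 = {3, 7}  B2 = {4, 7}  B3 = {4, 9}  B4 = {1, 9}  B5 = {1, 5}  B6 = {5, 8}  B7 = {6, 8}  B8 = {0, 6}  B9 = {0, 2}
Tree: B1–B2, B2–B3, B3–B4, B4–B5, B5–B6, B6–B7, B7–B8, B8–B9
Each bag holds 2 vertices, so the decomposition has width 1, which upper-bounds the treewidth. Since G has at least one edge (e.g. 3–7), it is not an edgeless graph, so tw(G) ≥ 1. Hence tw(G) = 1 exactly.

1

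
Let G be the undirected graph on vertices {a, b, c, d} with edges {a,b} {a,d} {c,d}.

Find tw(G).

1

A width-1 tree decomposition is:
Bags: B1 = {a, b}  B2 = {a, d}  B3 = {c, d}
Tree: B1–B2, B2–B3
The largest bag has 2 vertices, giving width 1; this decomposition certifies tw(G) ≤ 1. Since G has at least one edge (e.g. b–a), it is not an edgeless graph, so tw(G) ≥ 1. Combining the bounds, tw(G) = 1.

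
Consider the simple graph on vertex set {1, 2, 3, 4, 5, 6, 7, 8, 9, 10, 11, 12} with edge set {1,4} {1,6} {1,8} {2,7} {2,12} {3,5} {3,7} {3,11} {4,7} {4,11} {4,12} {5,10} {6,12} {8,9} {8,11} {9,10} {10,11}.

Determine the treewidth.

A width-3 tree decomposition is:
Bags: B1 = {5, 8, 9, 10}  B2 = {5, 8, 10, 11}  B3 = {3, 5, 8, 11}  B4 = {1, 3, 8, 11}  B5 = {1, 3, 4, 11}  B6 = {1, 3, 4, 7}  B7 = {1, 4, 6, 7}  B8 = {4, 6, 7, 12}  B9 = {2, 6, 7, 12}
Tree: B1–B2, B2–B3, B3–B4, B4–B5, B5–B6, B6–B7, B7–B8, B8–B9
Each bag holds 4 vertices, so the decomposition has width 3, which upper-bounds the treewidth. For the lower bound: the 4 vertex sets {5,9,10}, {8}, {11}, {1,3,4,7} are disjoint, each induces a connected subgraph, and every pair is joined by at least one edge of G. Contracting each set to a single vertex therefore yields K_{4} as a minor, and since treewidth is minor-monotone, tw(G) ≥ tw(K_{4}) = 3. Combining the bounds, tw(G) = 3.

3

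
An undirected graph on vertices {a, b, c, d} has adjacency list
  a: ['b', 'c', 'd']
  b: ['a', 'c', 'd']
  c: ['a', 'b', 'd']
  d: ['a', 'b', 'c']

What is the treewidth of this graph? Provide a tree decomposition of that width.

Treewidth 3.
Bags: B1 = {a, b, c, d}
Tree: (single bag)

A single bag containing all 4 vertices is trivially a valid decomposition of width 3. On the other hand G contains the 4-clique {a, b, c, d}. A clique must lie in a single bag of any decomposition, so no decomposition can have width below 3. The upper and lower bounds meet at 3, so that is the treewidth.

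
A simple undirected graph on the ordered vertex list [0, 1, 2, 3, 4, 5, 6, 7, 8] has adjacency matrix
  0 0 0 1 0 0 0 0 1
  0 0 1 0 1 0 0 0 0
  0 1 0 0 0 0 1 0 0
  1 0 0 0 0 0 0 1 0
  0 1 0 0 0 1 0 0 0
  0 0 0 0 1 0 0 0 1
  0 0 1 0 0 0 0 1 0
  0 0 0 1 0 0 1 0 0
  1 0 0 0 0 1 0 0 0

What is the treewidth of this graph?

2

A width-2 tree decomposition is:
Bags: B1 = {0, 3, 8}  B2 = {3, 7, 8}  B3 = {6, 7, 8}  B4 = {2, 6, 8}  B5 = {1, 2, 8}  B6 = {1, 4, 8}  B7 = {4, 5, 8}
Tree: B1–B2, B2–B3, B3–B4, B4–B5, B5–B6, B6–B7
Every bag has size at most 3, so the width is 3 − 1 = 2 and tw(G) ≤ 2. Since 8–0–3–7–6–2–1–4–5–8 is a cycle in G, G is not acyclic. Forests are exactly the graphs of treewidth ≤ 1, so tw(G) ≥ 2. Therefore the treewidth is 2.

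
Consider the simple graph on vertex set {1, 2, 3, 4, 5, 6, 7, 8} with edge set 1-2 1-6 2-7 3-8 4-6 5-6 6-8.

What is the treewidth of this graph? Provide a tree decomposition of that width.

Treewidth 1.
Bags: B1 = {1, 6}  B2 = {1, 2}  B3 = {6, 8}  B4 = {5, 6}  B5 = {4, 6}  B6 = {3, 8}  B7 = {2, 7}
Tree: B1–B2, B1–B3, B3–B4, B4–B5, B3–B6, B2–B7

Each bag holds 2 vertices, so the decomposition has width 1, which upper-bounds the treewidth. G has an edge, so its treewidth is at least 1. Combining the bounds, tw(G) = 1.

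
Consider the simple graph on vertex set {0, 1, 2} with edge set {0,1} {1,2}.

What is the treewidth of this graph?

A width-1 tree decomposition is:
Bags: B1 = {0, 1}  B2 = {1, 2}
Tree: B1–B2
The largest bag has 2 vertices, giving width 1; this decomposition certifies tw(G) ≤ 1. G has an edge, so its treewidth is at least 1. Combining the bounds, tw(G) = 1.

1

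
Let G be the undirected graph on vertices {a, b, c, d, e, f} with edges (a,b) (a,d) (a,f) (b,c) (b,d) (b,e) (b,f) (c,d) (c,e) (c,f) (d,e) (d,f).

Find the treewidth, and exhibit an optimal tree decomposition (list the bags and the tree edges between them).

Treewidth 3.
Bags: B1 = {b, c, d, e}  B2 = {b, c, d, f}  B3 = {a, b, d, f}
Tree: B1–B2, B2–B3

The largest bag has 4 vertices, giving width 3; this decomposition certifies tw(G) ≤ 3. Conversely, {b, c, d, e} is a clique of size 4, and the vertices of any clique must share a bag in every tree decomposition; so some bag has ≥ 4 vertices and tw(G) ≥ 3. Therefore the treewidth is 3.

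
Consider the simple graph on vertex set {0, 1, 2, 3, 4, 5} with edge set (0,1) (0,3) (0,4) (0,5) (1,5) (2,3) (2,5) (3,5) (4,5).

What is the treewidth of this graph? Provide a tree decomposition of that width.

Each bag holds 3 vertices, so the decomposition has width 2, which upper-bounds the treewidth. Conversely, {0, 1, 5} is a clique of size 3, and the vertices of any clique must share a bag in every tree decomposition; so some bag has ≥ 3 vertices and tw(G) ≥ 2. Hence tw(G) = 2 exactly.

Treewidth 2.
One such decomposition:
Bags: B1 = {0, 4, 5}  B2 = {0, 1, 5}  B3 = {0, 3, 5}  B4 = {2, 3, 5}
Tree: B1–B2, B2–B3, B3–B4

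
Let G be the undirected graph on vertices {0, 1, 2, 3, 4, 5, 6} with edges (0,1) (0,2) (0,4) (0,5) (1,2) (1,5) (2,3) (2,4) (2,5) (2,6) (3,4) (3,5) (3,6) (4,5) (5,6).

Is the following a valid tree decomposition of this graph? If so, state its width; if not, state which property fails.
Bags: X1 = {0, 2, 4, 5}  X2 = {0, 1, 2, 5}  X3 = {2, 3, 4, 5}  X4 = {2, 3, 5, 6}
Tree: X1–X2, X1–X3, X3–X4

Yes; width 3.

Every vertex of G appears in some bag (union = {0, 1, 2, 3, 4, 5, 6}); every edge is covered by a bag; and for each vertex v the set of bags containing v is connected in the bag tree. The decomposition is therefore valid. The largest bag has 4 vertices, so the width is 3.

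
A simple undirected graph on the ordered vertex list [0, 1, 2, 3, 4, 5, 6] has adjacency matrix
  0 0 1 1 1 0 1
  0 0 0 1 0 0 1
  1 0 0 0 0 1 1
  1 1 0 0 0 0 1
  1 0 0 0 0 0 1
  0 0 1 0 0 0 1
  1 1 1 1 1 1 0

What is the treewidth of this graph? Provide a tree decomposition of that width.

Every bag has size at most 3, so the width is 3 − 1 = 2 and tw(G) ≤ 2. On the other hand G contains the 3-clique {0, 2, 6}. A clique must lie in a single bag of any decomposition, so no decomposition can have width below 2. The upper and lower bounds meet at 2, so that is the treewidth.

Treewidth 2.
One optimal decomposition is:
Bags: B1 = {2, 5, 6}  B2 = {0, 2, 6}  B3 = {0, 3, 6}  B4 = {0, 4, 6}  B5 = {1, 3, 6}
Tree: B1–B2, B2–B3, B3–B4, B3–B5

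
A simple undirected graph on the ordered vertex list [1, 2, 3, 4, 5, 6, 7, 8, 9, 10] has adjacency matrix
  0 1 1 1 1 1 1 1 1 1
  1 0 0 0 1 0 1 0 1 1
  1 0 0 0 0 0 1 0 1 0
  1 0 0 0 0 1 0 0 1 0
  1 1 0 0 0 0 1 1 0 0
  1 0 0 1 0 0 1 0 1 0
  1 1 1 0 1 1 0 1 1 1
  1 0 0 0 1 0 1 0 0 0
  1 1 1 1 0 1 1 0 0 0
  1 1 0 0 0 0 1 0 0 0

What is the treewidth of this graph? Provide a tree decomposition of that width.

Treewidth 3.
Bags: B1 = {1, 6, 7, 9}  B2 = {1, 2, 7, 9}  B3 = {1, 2, 5, 7}  B4 = {1, 5, 7, 8}  B5 = {1, 2, 7, 10}  B6 = {1, 3, 7, 9}  B7 = {1, 4, 6, 9}
Tree: B1–B2, B2–B3, B3–B4, B3–B5, B2–B6, B1–B7

Each bag holds 4 vertices, so the decomposition has width 3, which upper-bounds the treewidth. Conversely, {1, 4, 6, 9} is a clique of size 4, and the vertices of any clique must share a bag in every tree decomposition; so some bag has ≥ 4 vertices and tw(G) ≥ 3. Therefore the treewidth is 3.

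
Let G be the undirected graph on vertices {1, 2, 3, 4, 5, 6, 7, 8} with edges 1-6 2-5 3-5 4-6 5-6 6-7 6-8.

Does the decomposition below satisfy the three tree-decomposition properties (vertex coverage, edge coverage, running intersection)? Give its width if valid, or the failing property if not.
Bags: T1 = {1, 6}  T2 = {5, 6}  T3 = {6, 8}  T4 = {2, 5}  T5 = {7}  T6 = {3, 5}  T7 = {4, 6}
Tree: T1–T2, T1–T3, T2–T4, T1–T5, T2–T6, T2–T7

A tree decomposition must satisfy three properties: every vertex lies in some bag; for every edge, both endpoints lie together in some bag; and for every vertex, the bags containing it form a connected subtree. Here edge (6,7) lies in no bag, so the decomposition is invalid.

No — edge (6,7) lies in no bag.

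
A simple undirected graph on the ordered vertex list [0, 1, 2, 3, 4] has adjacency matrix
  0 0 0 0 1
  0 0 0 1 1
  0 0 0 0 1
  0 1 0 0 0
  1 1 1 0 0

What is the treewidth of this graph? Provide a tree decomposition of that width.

Treewidth 1.
One such decomposition:
Bags: B1 = {1, 4}  B2 = {2, 4}  B3 = {1, 3}  B4 = {0, 4}
Tree: B1–B2, B1–B3, B2–B4

The largest bag has 2 vertices, giving width 1; this decomposition certifies tw(G) ≤ 1. G has an edge, so its treewidth is at least 1. Combining the bounds, tw(G) = 1.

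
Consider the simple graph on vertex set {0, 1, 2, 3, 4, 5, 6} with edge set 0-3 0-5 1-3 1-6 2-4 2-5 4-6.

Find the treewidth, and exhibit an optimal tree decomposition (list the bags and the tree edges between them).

Treewidth 2.
One such decomposition:
Bags: B1 = {0, 3, 5}  B2 = {1, 3, 5}  B3 = {1, 5, 6}  B4 = {4, 5, 6}  B5 = {2, 4, 5}
Tree: B1–B2, B2–B3, B3–B4, B4–B5

Each bag holds 3 vertices, so the decomposition has width 2, which upper-bounds the treewidth. Since 5–0–3–1–6–4–2–5 is a cycle in G, G is not acyclic. Forests are exactly the graphs of treewidth ≤ 1, so tw(G) ≥ 2. The upper and lower bounds meet at 2, so that is the treewidth.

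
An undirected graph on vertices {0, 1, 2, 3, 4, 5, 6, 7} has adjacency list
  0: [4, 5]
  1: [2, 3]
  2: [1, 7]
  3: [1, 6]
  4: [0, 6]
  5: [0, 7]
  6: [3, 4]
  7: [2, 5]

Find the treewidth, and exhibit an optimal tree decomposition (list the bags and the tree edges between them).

Each bag holds 3 vertices, so the decomposition has width 2, which upper-bounds the treewidth. Since 2–7–5–0–4–6–3–1–2 is a cycle in G, G is not acyclic. Forests are exactly the graphs of treewidth ≤ 1, so tw(G) ≥ 2. Therefore the treewidth is 2.

Treewidth 2.
Bags: B1 = {2, 5, 7}  B2 = {0, 2, 5}  B3 = {0, 2, 4}  B4 = {2, 4, 6}  B5 = {2, 3, 6}  B6 = {1, 2, 3}
Tree: B1–B2, B2–B3, B3–B4, B4–B5, B5–B6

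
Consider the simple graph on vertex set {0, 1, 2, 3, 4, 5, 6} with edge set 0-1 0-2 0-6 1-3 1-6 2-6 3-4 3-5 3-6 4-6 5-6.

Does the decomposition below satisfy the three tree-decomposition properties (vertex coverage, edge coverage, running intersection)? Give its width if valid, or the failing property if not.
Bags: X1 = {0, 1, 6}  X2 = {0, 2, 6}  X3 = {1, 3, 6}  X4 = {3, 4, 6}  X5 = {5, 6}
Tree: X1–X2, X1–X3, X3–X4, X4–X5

A tree decomposition must satisfy three properties: every vertex lies in some bag; for every edge, both endpoints lie together in some bag; and for every vertex, the bags containing it form a connected subtree. Here edge (3,5) lies in no bag, so the decomposition is invalid.

No — edge (3,5) lies in no bag.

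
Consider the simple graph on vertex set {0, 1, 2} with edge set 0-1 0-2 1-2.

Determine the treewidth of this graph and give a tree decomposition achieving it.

Treewidth 2.
One such decomposition:
Bags: B1 = {0, 1, 2}
Tree: (single bag)

A single bag containing all 3 vertices is trivially a valid decomposition of width 2. For the lower bound, the 3 vertices {0, 1, 2} are pairwise adjacent, and any tree decomposition puts a clique entirely inside one bag — forcing width ≥ 2. Hence tw(G) = 2 exactly.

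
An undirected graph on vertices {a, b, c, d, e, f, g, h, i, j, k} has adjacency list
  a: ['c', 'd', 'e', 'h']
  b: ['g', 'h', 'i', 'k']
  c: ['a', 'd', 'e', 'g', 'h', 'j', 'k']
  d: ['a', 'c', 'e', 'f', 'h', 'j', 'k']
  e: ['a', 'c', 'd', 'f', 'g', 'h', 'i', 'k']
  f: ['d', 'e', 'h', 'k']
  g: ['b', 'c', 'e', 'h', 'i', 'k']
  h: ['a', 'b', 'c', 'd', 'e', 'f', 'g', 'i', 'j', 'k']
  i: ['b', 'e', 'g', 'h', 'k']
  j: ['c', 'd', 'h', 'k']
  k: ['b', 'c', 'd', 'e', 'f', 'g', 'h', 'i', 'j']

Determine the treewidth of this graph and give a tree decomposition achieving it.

Treewidth 4.
One such decomposition:
Bags: B1 = {c, e, g, h, k}  B2 = {c, d, e, h, k}  B3 = {d, e, f, h, k}  B4 = {c, d, h, j, k}  B5 = {e, g, h, i, k}  B6 = {a, c, d, e, h}  B7 = {b, g, h, i, k}
Tree: B1–B2, B2–B3, B2–B4, B1–B5, B2–B6, B5–B7

Every bag has size at most 5, so the width is 5 − 1 = 4 and tw(G) ≤ 4. Conversely, {a, c, d, e, h} is a clique of size 5, and the vertices of any clique must share a bag in every tree decomposition; so some bag has ≥ 5 vertices and tw(G) ≥ 4. Hence tw(G) = 4 exactly.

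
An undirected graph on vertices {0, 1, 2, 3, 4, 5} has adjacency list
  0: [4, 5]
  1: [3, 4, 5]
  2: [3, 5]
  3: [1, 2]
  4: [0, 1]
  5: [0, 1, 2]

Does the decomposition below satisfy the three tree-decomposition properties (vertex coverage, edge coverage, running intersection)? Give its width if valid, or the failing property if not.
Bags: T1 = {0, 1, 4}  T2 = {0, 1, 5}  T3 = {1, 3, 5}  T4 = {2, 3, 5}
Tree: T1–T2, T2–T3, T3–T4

Yes; width 2.

Vertex coverage: the bags together contain {0, 1, 2, 3, 4, 5}, the full vertex set. Edge coverage: each edge of G has both endpoints in at least one bag. Running intersection: for every vertex, the bags containing it form a connected subtree. All three properties hold, so this is a valid tree decomposition of width max|bag| − 1 = 2, and hence tw(G) ≤ 2.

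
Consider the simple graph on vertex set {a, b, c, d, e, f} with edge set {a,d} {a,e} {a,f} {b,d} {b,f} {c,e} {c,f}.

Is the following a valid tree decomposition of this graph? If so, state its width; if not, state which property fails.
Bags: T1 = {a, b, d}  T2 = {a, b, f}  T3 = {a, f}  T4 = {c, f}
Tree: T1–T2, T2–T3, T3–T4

No — vertex e appears in no bag.

A tree decomposition must satisfy three properties: every vertex lies in some bag; for every edge, both endpoints lie together in some bag; and for every vertex, the bags containing it form a connected subtree. Here vertex e appears in no bag, so the decomposition is invalid.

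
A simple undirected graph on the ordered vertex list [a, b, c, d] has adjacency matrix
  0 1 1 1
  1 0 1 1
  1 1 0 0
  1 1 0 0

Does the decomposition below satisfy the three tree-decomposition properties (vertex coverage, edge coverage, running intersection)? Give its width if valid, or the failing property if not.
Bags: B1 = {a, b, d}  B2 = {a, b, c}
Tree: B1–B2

Yes; width 2.

Checking the three conditions: (i) the bags cover all of {a, b, c, d}; (ii) for each edge, some bag contains both endpoints; (iii) the bags containing any fixed vertex form a subtree. All hold, so the decomposition is valid with width 3 − 1 = 2.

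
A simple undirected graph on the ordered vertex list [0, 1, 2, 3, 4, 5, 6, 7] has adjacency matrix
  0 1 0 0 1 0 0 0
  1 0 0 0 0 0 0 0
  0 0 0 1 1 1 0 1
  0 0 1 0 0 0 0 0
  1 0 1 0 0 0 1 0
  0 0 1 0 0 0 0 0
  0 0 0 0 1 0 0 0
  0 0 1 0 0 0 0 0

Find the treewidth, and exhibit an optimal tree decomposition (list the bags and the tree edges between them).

Treewidth 1.
One such decomposition:
Bags: B1 = {2, 5}  B2 = {2, 4}  B3 = {4, 6}  B4 = {2, 7}  B5 = {2, 3}  B6 = {0, 4}  B7 = {0, 1}
Tree: B1–B2, B2–B3, B1–B4, B4–B5, B3–B6, B6–B7

Every bag has size at most 2, so the width is 2 − 1 = 1 and tw(G) ≤ 1. Any graph with an edge has treewidth ≥ 1, and G has the edge 5–2. Therefore the treewidth is 1.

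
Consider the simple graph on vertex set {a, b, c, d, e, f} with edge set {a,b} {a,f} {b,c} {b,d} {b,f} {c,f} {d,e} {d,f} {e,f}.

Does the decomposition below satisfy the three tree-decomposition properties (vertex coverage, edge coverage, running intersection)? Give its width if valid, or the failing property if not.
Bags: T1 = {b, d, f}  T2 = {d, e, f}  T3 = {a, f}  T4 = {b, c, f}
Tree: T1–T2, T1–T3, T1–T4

A tree decomposition must satisfy three properties: every vertex lies in some bag; for every edge, both endpoints lie together in some bag; and for every vertex, the bags containing it form a connected subtree. Here edge (b,a) lies in no bag, so the decomposition is invalid.

No — edge (b,a) lies in no bag.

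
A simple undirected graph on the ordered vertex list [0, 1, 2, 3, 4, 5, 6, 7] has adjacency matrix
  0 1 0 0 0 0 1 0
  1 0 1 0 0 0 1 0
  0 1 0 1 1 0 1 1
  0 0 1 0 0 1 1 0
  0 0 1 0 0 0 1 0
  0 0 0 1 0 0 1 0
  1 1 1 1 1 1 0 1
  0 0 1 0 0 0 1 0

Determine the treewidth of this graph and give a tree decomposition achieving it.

The largest bag has 3 vertices, giving width 2; this decomposition certifies tw(G) ≤ 2. For the lower bound, the 3 vertices {0, 1, 6} are pairwise adjacent, and any tree decomposition puts a clique entirely inside one bag — forcing width ≥ 2. Therefore the treewidth is 2.

Treewidth 2.
One such decomposition:
Bags: B1 = {1, 2, 6}  B2 = {0, 1, 6}  B3 = {2, 3, 6}  B4 = {2, 6, 7}  B5 = {2, 4, 6}  B6 = {3, 5, 6}
Tree: B1–B2, B1–B3, B3–B4, B3–B5, B3–B6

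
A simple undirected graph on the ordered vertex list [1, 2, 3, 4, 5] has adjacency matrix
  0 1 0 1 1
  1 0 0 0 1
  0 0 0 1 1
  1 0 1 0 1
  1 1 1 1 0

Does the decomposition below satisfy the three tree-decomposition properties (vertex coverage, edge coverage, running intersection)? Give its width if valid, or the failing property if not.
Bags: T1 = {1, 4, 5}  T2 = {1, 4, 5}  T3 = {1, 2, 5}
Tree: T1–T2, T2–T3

A tree decomposition must satisfy three properties: every vertex lies in some bag; for every edge, both endpoints lie together in some bag; and for every vertex, the bags containing it form a connected subtree. Here vertex 3 appears in no bag, so the decomposition is invalid.

No — vertex 3 appears in no bag.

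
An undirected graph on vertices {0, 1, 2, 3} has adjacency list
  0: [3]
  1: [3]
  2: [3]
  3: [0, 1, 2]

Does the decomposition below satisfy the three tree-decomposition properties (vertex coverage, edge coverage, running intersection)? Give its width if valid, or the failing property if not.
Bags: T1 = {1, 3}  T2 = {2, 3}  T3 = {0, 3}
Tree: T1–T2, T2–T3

Vertex coverage: the bags together contain {0, 1, 2, 3}, the full vertex set. Edge coverage: each edge of G has both endpoints in at least one bag. Running intersection: for every vertex, the bags containing it form a connected subtree. All three properties hold, so this is a valid tree decomposition of width max|bag| − 1 = 1, and hence tw(G) ≤ 1.

Yes; width 1.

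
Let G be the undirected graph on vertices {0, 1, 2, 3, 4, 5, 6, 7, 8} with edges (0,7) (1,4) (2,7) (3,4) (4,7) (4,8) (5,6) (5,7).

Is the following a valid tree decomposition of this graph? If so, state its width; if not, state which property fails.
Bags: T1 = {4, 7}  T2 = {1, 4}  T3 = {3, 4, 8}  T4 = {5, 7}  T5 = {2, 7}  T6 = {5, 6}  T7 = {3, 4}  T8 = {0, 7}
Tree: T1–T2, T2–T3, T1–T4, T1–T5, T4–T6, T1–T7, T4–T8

A tree decomposition must satisfy three properties: every vertex lies in some bag; for every edge, both endpoints lie together in some bag; and for every vertex, the bags containing it form a connected subtree. Here bags containing vertex 3 are not connected in the tree, so the decomposition is invalid.

No — bags containing vertex 3 are not connected in the tree.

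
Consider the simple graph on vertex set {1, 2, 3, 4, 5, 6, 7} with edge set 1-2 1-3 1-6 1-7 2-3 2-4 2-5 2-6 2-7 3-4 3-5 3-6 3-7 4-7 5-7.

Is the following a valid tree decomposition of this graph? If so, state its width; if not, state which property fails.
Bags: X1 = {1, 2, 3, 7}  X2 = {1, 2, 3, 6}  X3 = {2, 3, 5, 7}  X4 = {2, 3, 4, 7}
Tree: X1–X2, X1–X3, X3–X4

Yes; width 3.

Checking the three conditions: (i) the bags cover all of {1, 2, 3, 4, 5, 6, 7}; (ii) for each edge, some bag contains both endpoints; (iii) the bags containing any fixed vertex form a subtree. All hold, so the decomposition is valid with width 4 − 1 = 3.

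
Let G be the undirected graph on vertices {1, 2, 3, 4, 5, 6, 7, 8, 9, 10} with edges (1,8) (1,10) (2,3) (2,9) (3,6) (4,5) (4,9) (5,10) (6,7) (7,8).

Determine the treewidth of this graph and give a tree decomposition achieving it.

Treewidth 2.
One optimal decomposition is:
Bags: B1 = {2, 3, 6}  B2 = {2, 6, 9}  B3 = {4, 6, 9}  B4 = {4, 5, 6}  B5 = {5, 6, 10}  B6 = {1, 6, 10}  B7 = {1, 6, 8}  B8 = {6, 7, 8}
Tree: B1–B2, B2–B3, B3–B4, B4–B5, B5–B6, B6–B7, B7–B8

The largest bag has 3 vertices, giving width 2; this decomposition certifies tw(G) ≤ 2. The edges 6–3–2–9–4–5–10–1–8–7–6 form a cycle, so G is not a tree and its treewidth is at least 2. Combining the bounds, tw(G) = 2.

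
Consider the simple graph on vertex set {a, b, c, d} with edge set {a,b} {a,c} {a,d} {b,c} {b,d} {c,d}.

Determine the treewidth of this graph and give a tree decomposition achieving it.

With just one bag of size 4, the width is 4 − 1 = 3, so tw(G) ≤ 3. Conversely, {a, b, c, d} is a clique of size 4, and the vertices of any clique must share a bag in every tree decomposition; so some bag has ≥ 4 vertices and tw(G) ≥ 3. Therefore the treewidth is 3.

Treewidth 3.
Bags: B1 = {a, b, c, d}
Tree: (single bag)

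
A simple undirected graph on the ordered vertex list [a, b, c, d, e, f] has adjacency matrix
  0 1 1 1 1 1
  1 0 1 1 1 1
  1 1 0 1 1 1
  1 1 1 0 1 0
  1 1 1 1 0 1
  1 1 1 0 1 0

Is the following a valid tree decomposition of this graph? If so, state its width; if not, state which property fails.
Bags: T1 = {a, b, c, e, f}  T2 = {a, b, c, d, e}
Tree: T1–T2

Yes; width 4.

Vertex coverage: the bags together contain {a, b, c, d, e, f}, the full vertex set. Edge coverage: each edge of G has both endpoints in at least one bag. Running intersection: for every vertex, the bags containing it form a connected subtree. All three properties hold, so this is a valid tree decomposition of width max|bag| − 1 = 4, and hence tw(G) ≤ 4.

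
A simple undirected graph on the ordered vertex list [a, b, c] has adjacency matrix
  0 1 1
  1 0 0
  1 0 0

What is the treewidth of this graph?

A width-1 tree decomposition is:
Bags: B1 = {a, c}  B2 = {a, b}
Tree: B1–B2
Each bag holds 2 vertices, so the decomposition has width 1, which upper-bounds the treewidth. Since G has at least one edge (e.g. a–c), it is not an edgeless graph, so tw(G) ≥ 1. Hence tw(G) = 1 exactly.

1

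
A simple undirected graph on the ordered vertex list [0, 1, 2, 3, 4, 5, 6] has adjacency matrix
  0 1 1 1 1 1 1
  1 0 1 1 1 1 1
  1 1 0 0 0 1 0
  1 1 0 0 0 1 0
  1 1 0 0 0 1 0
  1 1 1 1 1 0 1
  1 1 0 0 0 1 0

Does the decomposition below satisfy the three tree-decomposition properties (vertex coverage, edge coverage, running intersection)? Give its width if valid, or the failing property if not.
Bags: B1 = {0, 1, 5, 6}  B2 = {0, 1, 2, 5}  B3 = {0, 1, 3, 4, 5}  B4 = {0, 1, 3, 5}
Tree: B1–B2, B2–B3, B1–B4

No — bags containing vertex 3 are not connected in the tree.

A tree decomposition must satisfy three properties: every vertex lies in some bag; for every edge, both endpoints lie together in some bag; and for every vertex, the bags containing it form a connected subtree. Here bags containing vertex 3 are not connected in the tree, so the decomposition is invalid.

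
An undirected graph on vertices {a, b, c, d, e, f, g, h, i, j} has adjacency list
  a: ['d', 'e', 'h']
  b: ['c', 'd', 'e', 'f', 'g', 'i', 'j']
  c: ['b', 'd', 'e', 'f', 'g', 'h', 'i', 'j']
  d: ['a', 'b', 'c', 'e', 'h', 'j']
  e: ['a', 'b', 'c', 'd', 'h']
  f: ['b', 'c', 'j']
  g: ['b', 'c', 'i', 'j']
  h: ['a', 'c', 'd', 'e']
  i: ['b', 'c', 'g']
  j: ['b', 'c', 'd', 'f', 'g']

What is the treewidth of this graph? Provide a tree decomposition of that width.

Treewidth 3.
One optimal decomposition is:
Bags: B1 = {b, c, d, e}  B2 = {c, d, e, h}  B3 = {b, c, d, j}  B4 = {b, c, f, j}  B5 = {b, c, g, j}  B6 = {b, c, g, i}  B7 = {a, d, e, h}
Tree: B1–B2, B1–B3, B3–B4, B3–B5, B5–B6, B2–B7

The largest bag has 4 vertices, giving width 3; this decomposition certifies tw(G) ≤ 3. On the other hand G contains the 4-clique {c, d, e, h}. A clique must lie in a single bag of any decomposition, so no decomposition can have width below 3. Combining the bounds, tw(G) = 3.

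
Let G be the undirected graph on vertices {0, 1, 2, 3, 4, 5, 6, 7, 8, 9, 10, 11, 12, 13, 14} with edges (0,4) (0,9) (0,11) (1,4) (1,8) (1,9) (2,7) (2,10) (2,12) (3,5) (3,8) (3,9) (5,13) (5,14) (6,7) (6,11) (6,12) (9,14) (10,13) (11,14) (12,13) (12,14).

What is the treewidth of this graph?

A width-3 tree decomposition is:
Bags: B1 = {0, 1, 4, 8}  B2 = {0, 1, 8, 9}  B3 = {0, 3, 8, 9}  B4 = {0, 3, 9, 11}  B5 = {3, 9, 11, 14}  B6 = {3, 5, 11, 14}  B7 = {5, 6, 11, 14}  B8 = {5, 6, 12, 14}  B9 = {5, 6, 12, 13}  B10 = {6, 7, 12, 13}  B11 = {2, 7, 12, 13}  B12 = {2, 7, 10, 13}
Tree: B1–B2, B2–B3, B3–B4, B4–B5, B5–B6, B6–B7, B7–B8, B8–B9, B9–B10, B10–B11, B11–B12
Every bag has size at most 4, so the width is 4 − 1 = 3 and tw(G) ≤ 3. For the lower bound: the 4 vertex sets {1,4,8}, {0}, {9}, {3,5,11,14} are disjoint, each induces a connected subgraph, and every pair is joined by at least one edge of G. Contracting each set to a single vertex therefore yields K_{4} as a minor, and since treewidth is minor-monotone, tw(G) ≥ tw(K_{4}) = 3. Combining the bounds, tw(G) = 3.

3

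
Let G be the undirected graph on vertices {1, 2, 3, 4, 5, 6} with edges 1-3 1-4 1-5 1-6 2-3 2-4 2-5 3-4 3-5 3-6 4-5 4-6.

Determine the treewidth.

3

A width-3 tree decomposition is:
Bags: B1 = {2, 3, 4, 5}  B2 = {1, 3, 4, 5}  B3 = {1, 3, 4, 6}
Tree: B1–B2, B2–B3
Each bag holds 4 vertices, so the decomposition has width 3, which upper-bounds the treewidth. Conversely, {1, 3, 4, 5} is a clique of size 4, and the vertices of any clique must share a bag in every tree decomposition; so some bag has ≥ 4 vertices and tw(G) ≥ 3. Combining the bounds, tw(G) = 3.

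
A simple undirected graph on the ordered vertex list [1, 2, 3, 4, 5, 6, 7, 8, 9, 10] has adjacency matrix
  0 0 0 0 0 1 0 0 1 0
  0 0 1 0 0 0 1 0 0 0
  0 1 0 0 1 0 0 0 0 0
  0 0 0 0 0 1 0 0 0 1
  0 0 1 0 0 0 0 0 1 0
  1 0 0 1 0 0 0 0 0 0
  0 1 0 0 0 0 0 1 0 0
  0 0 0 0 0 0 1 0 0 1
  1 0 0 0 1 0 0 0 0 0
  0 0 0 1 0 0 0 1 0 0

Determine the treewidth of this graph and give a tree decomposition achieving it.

Treewidth 2.
Bags: B1 = {7, 8, 10}  B2 = {2, 7, 10}  B3 = {2, 3, 10}  B4 = {3, 5, 10}  B5 = {5, 9, 10}  B6 = {1, 9, 10}  B7 = {1, 6, 10}  B8 = {4, 6, 10}
Tree: B1–B2, B2–B3, B3–B4, B4–B5, B5–B6, B6–B7, B7–B8

Every bag has size at most 3, so the width is 3 − 1 = 2 and tw(G) ≤ 2. For the lower bound, G contains the cycle 10–8–7–2–3–5–9–1–6–4–10, so G is not a forest; only forests have treewidth ≤ 1, hence tw(G) ≥ 2. Hence tw(G) = 2 exactly.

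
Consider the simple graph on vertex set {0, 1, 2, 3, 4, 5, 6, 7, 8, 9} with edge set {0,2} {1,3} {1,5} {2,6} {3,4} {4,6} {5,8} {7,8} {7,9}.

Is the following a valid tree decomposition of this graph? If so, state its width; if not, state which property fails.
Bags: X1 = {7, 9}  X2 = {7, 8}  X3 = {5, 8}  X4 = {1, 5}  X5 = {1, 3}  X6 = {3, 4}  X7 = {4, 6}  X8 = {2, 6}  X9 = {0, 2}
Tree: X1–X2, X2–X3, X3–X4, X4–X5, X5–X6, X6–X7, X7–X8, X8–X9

Yes; width 1.

Vertex coverage: the bags together contain {0, 1, 2, 3, 4, 5, 6, 7, 8, 9}, the full vertex set. Edge coverage: each edge of G has both endpoints in at least one bag. Running intersection: for every vertex, the bags containing it form a connected subtree. All three properties hold, so this is a valid tree decomposition of width max|bag| − 1 = 1, and hence tw(G) ≤ 1.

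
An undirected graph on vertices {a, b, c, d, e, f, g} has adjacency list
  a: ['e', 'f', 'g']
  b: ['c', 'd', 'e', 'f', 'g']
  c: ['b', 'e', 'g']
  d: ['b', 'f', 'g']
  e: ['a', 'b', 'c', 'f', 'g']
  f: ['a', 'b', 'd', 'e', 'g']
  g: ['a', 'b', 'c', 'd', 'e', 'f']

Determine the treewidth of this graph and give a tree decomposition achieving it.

Every bag has size at most 4, so the width is 4 − 1 = 3 and tw(G) ≤ 3. For the lower bound, the 4 vertices {b, c, e, g} are pairwise adjacent, and any tree decomposition puts a clique entirely inside one bag — forcing width ≥ 3. Hence tw(G) = 3 exactly.

Treewidth 3.
One optimal decomposition is:
Bags: B1 = {b, e, f, g}  B2 = {b, c, e, g}  B3 = {b, d, f, g}  B4 = {a, e, f, g}
Tree: B1–B2, B1–B3, B1–B4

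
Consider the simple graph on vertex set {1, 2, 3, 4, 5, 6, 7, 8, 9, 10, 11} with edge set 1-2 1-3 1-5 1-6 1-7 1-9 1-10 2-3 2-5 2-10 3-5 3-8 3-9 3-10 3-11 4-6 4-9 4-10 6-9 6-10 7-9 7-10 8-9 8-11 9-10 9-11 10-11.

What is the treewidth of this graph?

3

A width-3 tree decomposition is:
Bags: B1 = {3, 9, 10, 11}  B2 = {3, 8, 9, 11}  B3 = {1, 3, 9, 10}  B4 = {1, 6, 9, 10}  B5 = {1, 2, 3, 10}  B6 = {1, 2, 3, 5}  B7 = {1, 7, 9, 10}  B8 = {4, 6, 9, 10}
Tree: B1–B2, B1–B3, B3–B4, B3–B5, B5–B6, B3–B7, B4–B8
The largest bag has 4 vertices, giving width 3; this decomposition certifies tw(G) ≤ 3. On the other hand G contains the 4-clique {3, 8, 9, 11}. A clique must lie in a single bag of any decomposition, so no decomposition can have width below 3. Hence tw(G) = 3 exactly.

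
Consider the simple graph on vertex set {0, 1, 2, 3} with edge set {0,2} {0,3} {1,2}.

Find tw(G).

1

A width-1 tree decomposition is:
Bags: B1 = {0, 3}  B2 = {0, 2}  B3 = {1, 2}
Tree: B1–B2, B2–B3
The largest bag has 2 vertices, giving width 1; this decomposition certifies tw(G) ≤ 1. Since G has at least one edge (e.g. 3–0), it is not an edgeless graph, so tw(G) ≥ 1. Therefore the treewidth is 1.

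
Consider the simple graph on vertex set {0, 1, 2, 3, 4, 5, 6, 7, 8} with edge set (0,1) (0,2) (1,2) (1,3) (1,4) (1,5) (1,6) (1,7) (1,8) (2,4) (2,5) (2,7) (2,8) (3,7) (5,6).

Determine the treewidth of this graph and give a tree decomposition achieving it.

The largest bag has 3 vertices, giving width 2; this decomposition certifies tw(G) ≤ 2. For the lower bound, the 3 vertices {0, 1, 2} are pairwise adjacent, and any tree decomposition puts a clique entirely inside one bag — forcing width ≥ 2. Combining the bounds, tw(G) = 2.

Treewidth 2.
Bags: B1 = {1, 2, 7}  B2 = {1, 2, 8}  B3 = {0, 1, 2}  B4 = {1, 2, 5}  B5 = {1, 5, 6}  B6 = {1, 2, 4}  B7 = {1, 3, 7}
Tree: B1–B2, B2–B3, B2–B4, B4–B5, B2–B6, B1–B7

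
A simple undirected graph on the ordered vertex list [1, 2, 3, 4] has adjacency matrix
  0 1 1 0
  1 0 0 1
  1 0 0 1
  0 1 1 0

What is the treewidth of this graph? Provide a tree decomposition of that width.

Every bag has size at most 3, so the width is 3 − 1 = 2 and tw(G) ≤ 2. Since 4–3–1–2–4 is a cycle in G, G is not acyclic. Forests are exactly the graphs of treewidth ≤ 1, so tw(G) ≥ 2. Therefore the treewidth is 2.

Treewidth 2.
One optimal decomposition is:
Bags: B1 = {1, 3, 4}  B2 = {1, 2, 4}
Tree: B1–B2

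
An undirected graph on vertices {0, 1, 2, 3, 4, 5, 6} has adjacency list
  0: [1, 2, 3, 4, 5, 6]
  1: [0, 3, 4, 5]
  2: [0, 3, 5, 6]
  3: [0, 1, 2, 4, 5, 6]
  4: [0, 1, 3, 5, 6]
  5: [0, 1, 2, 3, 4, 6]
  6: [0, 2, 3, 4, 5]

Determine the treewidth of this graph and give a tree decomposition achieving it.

Each bag holds 5 vertices, so the decomposition has width 4, which upper-bounds the treewidth. Conversely, {0, 2, 3, 5, 6} is a clique of size 5, and the vertices of any clique must share a bag in every tree decomposition; so some bag has ≥ 5 vertices and tw(G) ≥ 4. Combining the bounds, tw(G) = 4.

Treewidth 4.
One such decomposition:
Bags: B1 = {0, 3, 4, 5, 6}  B2 = {0, 2, 3, 5, 6}  B3 = {0, 1, 3, 4, 5}
Tree: B1–B2, B1–B3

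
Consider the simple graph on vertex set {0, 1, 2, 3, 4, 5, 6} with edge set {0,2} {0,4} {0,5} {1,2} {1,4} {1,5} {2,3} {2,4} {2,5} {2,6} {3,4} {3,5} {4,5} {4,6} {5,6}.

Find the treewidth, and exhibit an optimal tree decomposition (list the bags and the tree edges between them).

The largest bag has 4 vertices, giving width 3; this decomposition certifies tw(G) ≤ 3. On the other hand G contains the 4-clique {0, 2, 4, 5}. A clique must lie in a single bag of any decomposition, so no decomposition can have width below 3. The upper and lower bounds meet at 3, so that is the treewidth.

Treewidth 3.
One optimal decomposition is:
Bags: B1 = {2, 4, 5, 6}  B2 = {2, 3, 4, 5}  B3 = {1, 2, 4, 5}  B4 = {0, 2, 4, 5}
Tree: B1–B2, B2–B3, B2–B4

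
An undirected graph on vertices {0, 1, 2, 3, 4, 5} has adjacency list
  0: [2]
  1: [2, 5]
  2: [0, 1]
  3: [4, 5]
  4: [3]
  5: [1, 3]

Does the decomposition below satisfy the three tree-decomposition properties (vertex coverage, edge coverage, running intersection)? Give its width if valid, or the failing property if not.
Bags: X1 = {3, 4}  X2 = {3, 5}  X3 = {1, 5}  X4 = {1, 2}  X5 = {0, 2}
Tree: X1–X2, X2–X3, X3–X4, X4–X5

Yes; width 1.

Every vertex of G appears in some bag (union = {0, 1, 2, 3, 4, 5}); every edge is covered by a bag; and for each vertex v the set of bags containing v is connected in the bag tree. The decomposition is therefore valid. The largest bag has 2 vertices, so the width is 1.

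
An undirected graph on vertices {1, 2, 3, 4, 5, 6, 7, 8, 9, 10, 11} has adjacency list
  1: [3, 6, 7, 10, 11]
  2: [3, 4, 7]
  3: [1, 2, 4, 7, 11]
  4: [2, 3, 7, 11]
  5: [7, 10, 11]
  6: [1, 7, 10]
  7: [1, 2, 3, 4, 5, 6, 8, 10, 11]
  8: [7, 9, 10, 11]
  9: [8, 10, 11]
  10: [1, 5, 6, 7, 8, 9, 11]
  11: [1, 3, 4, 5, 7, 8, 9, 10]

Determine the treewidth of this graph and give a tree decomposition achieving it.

Every bag has size at most 4, so the width is 4 − 1 = 3 and tw(G) ≤ 3. Conversely, {8, 9, 10, 11} is a clique of size 4, and the vertices of any clique must share a bag in every tree decomposition; so some bag has ≥ 4 vertices and tw(G) ≥ 3. Hence tw(G) = 3 exactly.

Treewidth 3.
Bags: B1 = {1, 6, 7, 10}  B2 = {1, 7, 10, 11}  B3 = {1, 3, 7, 11}  B4 = {3, 4, 7, 11}  B5 = {5, 7, 10, 11}  B6 = {7, 8, 10, 11}  B7 = {8, 9, 10, 11}  B8 = {2, 3, 4, 7}
Tree: B1–B2, B2–B3, B3–B4, B2–B5, B2–B6, B6–B7, B4–B8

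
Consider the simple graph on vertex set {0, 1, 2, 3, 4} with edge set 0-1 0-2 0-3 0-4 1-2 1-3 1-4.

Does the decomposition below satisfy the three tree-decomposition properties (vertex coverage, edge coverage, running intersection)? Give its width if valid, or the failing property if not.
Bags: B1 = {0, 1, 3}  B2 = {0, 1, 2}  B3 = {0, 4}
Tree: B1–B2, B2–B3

A tree decomposition must satisfy three properties: every vertex lies in some bag; for every edge, both endpoints lie together in some bag; and for every vertex, the bags containing it form a connected subtree. Here edge (1,4) lies in no bag, so the decomposition is invalid.

No — edge (1,4) lies in no bag.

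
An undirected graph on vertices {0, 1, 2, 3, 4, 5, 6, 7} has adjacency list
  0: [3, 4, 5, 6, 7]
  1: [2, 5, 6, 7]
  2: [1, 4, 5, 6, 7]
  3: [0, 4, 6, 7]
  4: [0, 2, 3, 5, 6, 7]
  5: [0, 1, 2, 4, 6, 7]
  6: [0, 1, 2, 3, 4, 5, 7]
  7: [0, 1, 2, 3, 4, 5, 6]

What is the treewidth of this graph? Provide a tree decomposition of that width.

The largest bag has 5 vertices, giving width 4; this decomposition certifies tw(G) ≤ 4. On the other hand G contains the 5-clique {1, 2, 5, 6, 7}. A clique must lie in a single bag of any decomposition, so no decomposition can have width below 4. Therefore the treewidth is 4.

Treewidth 4.
One optimal decomposition is:
Bags: B1 = {2, 4, 5, 6, 7}  B2 = {0, 4, 5, 6, 7}  B3 = {1, 2, 5, 6, 7}  B4 = {0, 3, 4, 6, 7}
Tree: B1–B2, B1–B3, B2–B4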